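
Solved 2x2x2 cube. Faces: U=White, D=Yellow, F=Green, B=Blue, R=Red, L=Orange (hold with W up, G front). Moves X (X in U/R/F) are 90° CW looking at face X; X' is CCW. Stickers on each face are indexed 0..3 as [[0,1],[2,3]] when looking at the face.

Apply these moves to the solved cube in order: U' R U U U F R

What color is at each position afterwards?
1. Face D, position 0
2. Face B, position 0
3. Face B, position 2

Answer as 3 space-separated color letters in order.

Answer: R R G

Derivation:
After move 1 (U'): U=WWWW F=OOGG R=GGRR B=RRBB L=BBOO
After move 2 (R): R=RGRG U=WOWG F=OYGY D=YBYR B=WRWB
After move 3 (U): U=WWGO F=RGGY R=WRRG B=BBWB L=OYOO
After move 4 (U): U=GWOW F=WRGY R=BBRG B=OYWB L=RGOO
After move 5 (U): U=OGWW F=BBGY R=OYRG B=RGWB L=WROO
After move 6 (F): F=GBYB U=OGOR R=WYWG D=ROYR L=WYOB
After move 7 (R): R=WWGY U=OBOB F=GOYR D=RWYR B=RGGB
Query 1: D[0] = R
Query 2: B[0] = R
Query 3: B[2] = G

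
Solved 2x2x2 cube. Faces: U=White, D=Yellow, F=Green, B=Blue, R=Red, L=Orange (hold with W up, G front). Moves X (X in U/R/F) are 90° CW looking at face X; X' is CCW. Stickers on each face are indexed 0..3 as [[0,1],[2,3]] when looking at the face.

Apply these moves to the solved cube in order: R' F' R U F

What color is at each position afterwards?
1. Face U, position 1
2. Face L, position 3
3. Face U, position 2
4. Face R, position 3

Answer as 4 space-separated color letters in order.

Answer: W Y W R

Derivation:
After move 1 (R'): R=RRRR U=WBWB F=GWGW D=YGYG B=YBYB
After move 2 (F'): F=WWGG U=WBRR R=GRYR D=OOYG L=OBOW
After move 3 (R): R=YGRR U=WWRG F=WOGG D=OYYY B=RBBB
After move 4 (U): U=RWGW F=YGGG R=RBRR B=OBBB L=WOOW
After move 5 (F): F=GYGG U=RWWO R=GBWR D=RRYY L=WOOY
Query 1: U[1] = W
Query 2: L[3] = Y
Query 3: U[2] = W
Query 4: R[3] = R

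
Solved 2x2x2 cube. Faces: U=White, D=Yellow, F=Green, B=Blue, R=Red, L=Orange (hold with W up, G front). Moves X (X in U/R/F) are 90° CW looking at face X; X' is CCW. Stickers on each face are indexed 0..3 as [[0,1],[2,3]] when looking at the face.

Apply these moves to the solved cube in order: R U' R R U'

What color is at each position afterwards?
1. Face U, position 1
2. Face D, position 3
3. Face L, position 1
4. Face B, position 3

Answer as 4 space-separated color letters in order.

After move 1 (R): R=RRRR U=WGWG F=GYGY D=YBYB B=WBWB
After move 2 (U'): U=GGWW F=OOGY R=GYRR B=RRWB L=WBOO
After move 3 (R): R=RGRY U=GOWY F=OBGB D=YWYR B=WRGB
After move 4 (R): R=RRYG U=GBWB F=OWGR D=YGYW B=YROB
After move 5 (U'): U=BBGW F=WBGR R=OWYG B=RROB L=YROO
Query 1: U[1] = B
Query 2: D[3] = W
Query 3: L[1] = R
Query 4: B[3] = B

Answer: B W R B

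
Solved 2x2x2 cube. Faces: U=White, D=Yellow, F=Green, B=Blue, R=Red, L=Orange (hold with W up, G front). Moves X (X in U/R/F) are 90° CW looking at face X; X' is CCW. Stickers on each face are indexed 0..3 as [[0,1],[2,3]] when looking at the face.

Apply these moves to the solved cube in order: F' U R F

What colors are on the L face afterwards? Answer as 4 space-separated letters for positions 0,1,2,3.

After move 1 (F'): F=GGGG U=WWRR R=YRYR D=OOYY L=OWOW
After move 2 (U): U=RWRW F=YRGG R=BBYR B=OWBB L=GGOW
After move 3 (R): R=YBRB U=RRRG F=YOGY D=OBYO B=WWWB
After move 4 (F): F=GYYO U=RRWG R=RBGB D=RYYO L=GOOB
Query: L face = GOOB

Answer: G O O B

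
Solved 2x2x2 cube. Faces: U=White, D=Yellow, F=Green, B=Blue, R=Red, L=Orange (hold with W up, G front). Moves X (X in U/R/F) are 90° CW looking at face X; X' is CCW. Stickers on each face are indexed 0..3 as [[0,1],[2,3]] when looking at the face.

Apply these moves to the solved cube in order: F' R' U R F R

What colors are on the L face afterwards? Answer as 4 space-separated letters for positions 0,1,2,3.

Answer: G O O O

Derivation:
After move 1 (F'): F=GGGG U=WWRR R=YRYR D=OOYY L=OWOW
After move 2 (R'): R=RRYY U=WBRB F=GWGR D=OGYG B=YBOB
After move 3 (U): U=RWBB F=RRGR R=YBYY B=OWOB L=GWOW
After move 4 (R): R=YYYB U=RRBR F=RGGG D=OOYO B=BWWB
After move 5 (F): F=GRGG U=RRWW R=BYRB D=YYYO L=GOOO
After move 6 (R): R=RBBY U=RRWG F=GYGO D=YWYB B=WWRB
Query: L face = GOOO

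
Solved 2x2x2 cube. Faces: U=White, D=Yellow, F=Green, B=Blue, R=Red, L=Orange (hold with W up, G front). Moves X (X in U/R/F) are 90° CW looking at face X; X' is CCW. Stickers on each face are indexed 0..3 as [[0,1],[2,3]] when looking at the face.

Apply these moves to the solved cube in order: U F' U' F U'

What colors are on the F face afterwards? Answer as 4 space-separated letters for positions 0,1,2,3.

After move 1 (U): U=WWWW F=RRGG R=BBRR B=OOBB L=GGOO
After move 2 (F'): F=RGRG U=WWBR R=YBYR D=GOYY L=GWOW
After move 3 (U'): U=WRWB F=GWRG R=RGYR B=YBBB L=OOOW
After move 4 (F): F=RGGW U=WRWO R=WGBR D=YRYY L=OGOO
After move 5 (U'): U=ROWW F=OGGW R=RGBR B=WGBB L=YBOO
Query: F face = OGGW

Answer: O G G W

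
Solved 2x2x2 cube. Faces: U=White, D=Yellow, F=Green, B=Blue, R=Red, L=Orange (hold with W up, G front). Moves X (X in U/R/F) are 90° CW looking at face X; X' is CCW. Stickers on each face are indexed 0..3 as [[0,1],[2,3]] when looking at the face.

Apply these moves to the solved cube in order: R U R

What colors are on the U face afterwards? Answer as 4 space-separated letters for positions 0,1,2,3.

Answer: W R G Y

Derivation:
After move 1 (R): R=RRRR U=WGWG F=GYGY D=YBYB B=WBWB
After move 2 (U): U=WWGG F=RRGY R=WBRR B=OOWB L=GYOO
After move 3 (R): R=RWRB U=WRGY F=RBGB D=YWYO B=GOWB
Query: U face = WRGY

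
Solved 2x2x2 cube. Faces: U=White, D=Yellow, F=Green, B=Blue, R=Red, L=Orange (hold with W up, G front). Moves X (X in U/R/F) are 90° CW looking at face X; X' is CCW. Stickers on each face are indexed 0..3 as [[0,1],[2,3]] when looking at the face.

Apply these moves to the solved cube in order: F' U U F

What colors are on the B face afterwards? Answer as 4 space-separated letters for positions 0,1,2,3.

Answer: G G B B

Derivation:
After move 1 (F'): F=GGGG U=WWRR R=YRYR D=OOYY L=OWOW
After move 2 (U): U=RWRW F=YRGG R=BBYR B=OWBB L=GGOW
After move 3 (U): U=RRWW F=BBGG R=OWYR B=GGBB L=YROW
After move 4 (F): F=GBGB U=RRWR R=WWWR D=YOYY L=YOOO
Query: B face = GGBB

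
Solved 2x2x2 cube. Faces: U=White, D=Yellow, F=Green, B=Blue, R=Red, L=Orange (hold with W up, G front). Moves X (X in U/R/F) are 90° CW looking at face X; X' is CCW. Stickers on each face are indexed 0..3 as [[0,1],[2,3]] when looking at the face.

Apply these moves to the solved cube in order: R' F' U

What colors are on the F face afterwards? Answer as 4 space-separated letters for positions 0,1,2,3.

Answer: G R G G

Derivation:
After move 1 (R'): R=RRRR U=WBWB F=GWGW D=YGYG B=YBYB
After move 2 (F'): F=WWGG U=WBRR R=GRYR D=OOYG L=OBOW
After move 3 (U): U=RWRB F=GRGG R=YBYR B=OBYB L=WWOW
Query: F face = GRGG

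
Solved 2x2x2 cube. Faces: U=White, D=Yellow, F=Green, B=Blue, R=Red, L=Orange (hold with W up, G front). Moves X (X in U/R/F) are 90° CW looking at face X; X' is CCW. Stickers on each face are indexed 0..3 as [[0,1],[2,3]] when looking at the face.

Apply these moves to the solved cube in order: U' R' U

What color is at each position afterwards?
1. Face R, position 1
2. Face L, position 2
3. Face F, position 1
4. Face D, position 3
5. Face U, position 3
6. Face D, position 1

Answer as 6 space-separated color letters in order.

Answer: R O R G B O

Derivation:
After move 1 (U'): U=WWWW F=OOGG R=GGRR B=RRBB L=BBOO
After move 2 (R'): R=GRGR U=WBWR F=OWGW D=YOYG B=YRYB
After move 3 (U): U=WWRB F=GRGW R=YRGR B=BBYB L=OWOO
Query 1: R[1] = R
Query 2: L[2] = O
Query 3: F[1] = R
Query 4: D[3] = G
Query 5: U[3] = B
Query 6: D[1] = O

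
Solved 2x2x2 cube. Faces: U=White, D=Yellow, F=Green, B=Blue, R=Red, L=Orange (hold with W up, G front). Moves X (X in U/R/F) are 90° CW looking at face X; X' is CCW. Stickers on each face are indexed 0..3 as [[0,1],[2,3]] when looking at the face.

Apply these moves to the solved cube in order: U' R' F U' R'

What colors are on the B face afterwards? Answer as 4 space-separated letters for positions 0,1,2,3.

Answer: G R G B

Derivation:
After move 1 (U'): U=WWWW F=OOGG R=GGRR B=RRBB L=BBOO
After move 2 (R'): R=GRGR U=WBWR F=OWGW D=YOYG B=YRYB
After move 3 (F): F=GOWW U=WBOB R=WRRR D=GGYG L=BYOO
After move 4 (U'): U=BBWO F=BYWW R=GORR B=WRYB L=YROO
After move 5 (R'): R=ORGR U=BYWW F=BBWO D=GYYW B=GRGB
Query: B face = GRGB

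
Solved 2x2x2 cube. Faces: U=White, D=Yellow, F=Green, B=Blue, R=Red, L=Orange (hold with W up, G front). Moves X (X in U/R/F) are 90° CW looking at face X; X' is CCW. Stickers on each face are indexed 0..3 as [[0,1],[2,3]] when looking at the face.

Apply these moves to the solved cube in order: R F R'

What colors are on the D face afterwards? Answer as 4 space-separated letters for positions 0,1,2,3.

After move 1 (R): R=RRRR U=WGWG F=GYGY D=YBYB B=WBWB
After move 2 (F): F=GGYY U=WGOO R=WRGR D=RRYB L=OYOB
After move 3 (R'): R=RRWG U=WWOW F=GGYO D=RGYY B=BBRB
Query: D face = RGYY

Answer: R G Y Y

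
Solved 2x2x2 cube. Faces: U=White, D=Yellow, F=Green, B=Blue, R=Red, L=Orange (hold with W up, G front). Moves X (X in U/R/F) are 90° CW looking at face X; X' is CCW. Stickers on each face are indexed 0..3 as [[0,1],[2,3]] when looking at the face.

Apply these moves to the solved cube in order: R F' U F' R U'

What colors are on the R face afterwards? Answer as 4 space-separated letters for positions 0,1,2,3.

Answer: R W R B

Derivation:
After move 1 (R): R=RRRR U=WGWG F=GYGY D=YBYB B=WBWB
After move 2 (F'): F=YYGG U=WGRR R=BRYR D=OOYB L=OGOW
After move 3 (U): U=RWRG F=BRGG R=WBYR B=OGWB L=YYOW
After move 4 (F'): F=RGBG U=RWWY R=OBOR D=YWYB L=YGOR
After move 5 (R): R=OORB U=RGWG F=RWBB D=YWYO B=YGWB
After move 6 (U'): U=GGRW F=YGBB R=RWRB B=OOWB L=YGOR
Query: R face = RWRB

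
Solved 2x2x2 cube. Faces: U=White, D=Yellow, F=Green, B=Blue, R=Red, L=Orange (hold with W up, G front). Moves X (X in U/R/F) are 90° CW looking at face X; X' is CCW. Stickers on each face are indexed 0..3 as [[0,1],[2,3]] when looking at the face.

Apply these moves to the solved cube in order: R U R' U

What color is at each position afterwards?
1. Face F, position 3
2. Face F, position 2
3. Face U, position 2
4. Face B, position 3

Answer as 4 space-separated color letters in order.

Answer: G G O B

Derivation:
After move 1 (R): R=RRRR U=WGWG F=GYGY D=YBYB B=WBWB
After move 2 (U): U=WWGG F=RRGY R=WBRR B=OOWB L=GYOO
After move 3 (R'): R=BRWR U=WWGO F=RWGG D=YRYY B=BOBB
After move 4 (U): U=GWOW F=BRGG R=BOWR B=GYBB L=RWOO
Query 1: F[3] = G
Query 2: F[2] = G
Query 3: U[2] = O
Query 4: B[3] = B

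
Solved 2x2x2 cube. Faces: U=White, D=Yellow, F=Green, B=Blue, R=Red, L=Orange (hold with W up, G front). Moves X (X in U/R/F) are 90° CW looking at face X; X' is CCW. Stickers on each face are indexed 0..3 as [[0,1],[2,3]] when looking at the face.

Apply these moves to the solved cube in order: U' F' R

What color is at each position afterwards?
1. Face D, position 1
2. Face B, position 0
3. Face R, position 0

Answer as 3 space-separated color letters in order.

Answer: B R Y

Derivation:
After move 1 (U'): U=WWWW F=OOGG R=GGRR B=RRBB L=BBOO
After move 2 (F'): F=OGOG U=WWGR R=YGYR D=BOYY L=BWOW
After move 3 (R): R=YYRG U=WGGG F=OOOY D=BBYR B=RRWB
Query 1: D[1] = B
Query 2: B[0] = R
Query 3: R[0] = Y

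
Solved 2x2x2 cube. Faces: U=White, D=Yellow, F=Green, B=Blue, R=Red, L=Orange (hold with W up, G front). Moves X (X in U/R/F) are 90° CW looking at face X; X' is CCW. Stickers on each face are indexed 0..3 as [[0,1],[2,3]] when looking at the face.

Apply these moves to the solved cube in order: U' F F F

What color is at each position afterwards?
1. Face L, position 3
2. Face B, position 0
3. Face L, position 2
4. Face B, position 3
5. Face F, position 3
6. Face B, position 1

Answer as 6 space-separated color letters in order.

Answer: W R O B G R

Derivation:
After move 1 (U'): U=WWWW F=OOGG R=GGRR B=RRBB L=BBOO
After move 2 (F): F=GOGO U=WWOB R=WGWR D=RGYY L=BYOY
After move 3 (F): F=GGOO U=WWYY R=OGBR D=WWYY L=BROG
After move 4 (F): F=OGOG U=WWGR R=YGYR D=BOYY L=BWOW
Query 1: L[3] = W
Query 2: B[0] = R
Query 3: L[2] = O
Query 4: B[3] = B
Query 5: F[3] = G
Query 6: B[1] = R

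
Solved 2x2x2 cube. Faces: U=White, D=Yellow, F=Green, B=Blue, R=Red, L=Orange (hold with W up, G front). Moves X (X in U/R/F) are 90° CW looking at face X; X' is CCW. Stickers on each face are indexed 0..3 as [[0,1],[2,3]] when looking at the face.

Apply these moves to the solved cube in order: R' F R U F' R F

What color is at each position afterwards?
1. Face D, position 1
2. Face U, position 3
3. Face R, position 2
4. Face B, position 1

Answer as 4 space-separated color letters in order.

After move 1 (R'): R=RRRR U=WBWB F=GWGW D=YGYG B=YBYB
After move 2 (F): F=GGWW U=WBOO R=WRBR D=RRYG L=OYOG
After move 3 (R): R=BWRR U=WGOW F=GRWG D=RYYY B=OBBB
After move 4 (U): U=OWWG F=BWWG R=OBRR B=OYBB L=GROG
After move 5 (F'): F=WGBW U=OWOR R=YBRR D=RGYY L=GGOW
After move 6 (R): R=RYRB U=OGOW F=WGBY D=RBYO B=RYWB
After move 7 (F): F=BWYG U=OGWG R=OYWB D=RRYO L=GROB
Query 1: D[1] = R
Query 2: U[3] = G
Query 3: R[2] = W
Query 4: B[1] = Y

Answer: R G W Y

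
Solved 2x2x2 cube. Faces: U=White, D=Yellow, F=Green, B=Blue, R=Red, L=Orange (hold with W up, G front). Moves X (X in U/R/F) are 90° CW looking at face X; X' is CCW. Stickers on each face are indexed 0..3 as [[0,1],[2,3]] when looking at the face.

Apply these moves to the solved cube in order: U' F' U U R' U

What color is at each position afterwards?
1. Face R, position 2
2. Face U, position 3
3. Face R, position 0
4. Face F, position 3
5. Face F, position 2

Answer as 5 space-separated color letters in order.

Answer: B B Y W O

Derivation:
After move 1 (U'): U=WWWW F=OOGG R=GGRR B=RRBB L=BBOO
After move 2 (F'): F=OGOG U=WWGR R=YGYR D=BOYY L=BWOW
After move 3 (U): U=GWRW F=YGOG R=RRYR B=BWBB L=OGOW
After move 4 (U): U=RGWW F=RROG R=BWYR B=OGBB L=YGOW
After move 5 (R'): R=WRBY U=RBWO F=RGOW D=BRYG B=YGOB
After move 6 (U): U=WROB F=WROW R=YGBY B=YGOB L=RGOW
Query 1: R[2] = B
Query 2: U[3] = B
Query 3: R[0] = Y
Query 4: F[3] = W
Query 5: F[2] = O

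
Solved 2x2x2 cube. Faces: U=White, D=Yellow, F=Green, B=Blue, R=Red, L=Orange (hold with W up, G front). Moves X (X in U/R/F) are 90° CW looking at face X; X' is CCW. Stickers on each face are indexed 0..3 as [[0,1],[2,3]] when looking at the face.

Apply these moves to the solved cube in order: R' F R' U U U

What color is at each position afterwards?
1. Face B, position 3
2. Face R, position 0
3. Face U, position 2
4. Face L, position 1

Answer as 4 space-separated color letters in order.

Answer: B G W B

Derivation:
After move 1 (R'): R=RRRR U=WBWB F=GWGW D=YGYG B=YBYB
After move 2 (F): F=GGWW U=WBOO R=WRBR D=RRYG L=OYOG
After move 3 (R'): R=RRWB U=WYOY F=GBWO D=RGYW B=GBRB
After move 4 (U): U=OWYY F=RRWO R=GBWB B=OYRB L=GBOG
After move 5 (U): U=YOYW F=GBWO R=OYWB B=GBRB L=RROG
After move 6 (U): U=YYWO F=OYWO R=GBWB B=RRRB L=GBOG
Query 1: B[3] = B
Query 2: R[0] = G
Query 3: U[2] = W
Query 4: L[1] = B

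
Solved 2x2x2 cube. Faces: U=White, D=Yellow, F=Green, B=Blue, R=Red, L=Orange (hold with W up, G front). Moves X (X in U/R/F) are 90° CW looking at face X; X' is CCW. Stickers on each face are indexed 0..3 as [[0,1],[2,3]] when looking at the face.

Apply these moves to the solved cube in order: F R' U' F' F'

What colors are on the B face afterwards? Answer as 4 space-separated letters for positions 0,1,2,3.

After move 1 (F): F=GGGG U=WWOO R=WRWR D=RRYY L=OYOY
After move 2 (R'): R=RRWW U=WBOB F=GWGO D=RGYG B=YBRB
After move 3 (U'): U=BBWO F=OYGO R=GWWW B=RRRB L=YBOY
After move 4 (F'): F=YOOG U=BBGW R=GWRW D=BYYG L=YOOW
After move 5 (F'): F=OGYO U=BBGR R=YWBW D=OWYG L=YWOG
Query: B face = RRRB

Answer: R R R B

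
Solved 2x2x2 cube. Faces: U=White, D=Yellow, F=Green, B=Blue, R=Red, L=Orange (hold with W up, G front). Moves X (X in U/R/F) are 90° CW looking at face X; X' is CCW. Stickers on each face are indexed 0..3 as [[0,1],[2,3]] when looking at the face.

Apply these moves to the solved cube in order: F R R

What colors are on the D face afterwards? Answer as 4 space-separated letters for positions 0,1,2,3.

Answer: R W Y O

Derivation:
After move 1 (F): F=GGGG U=WWOO R=WRWR D=RRYY L=OYOY
After move 2 (R): R=WWRR U=WGOG F=GRGY D=RBYB B=OBWB
After move 3 (R): R=RWRW U=WROY F=GBGB D=RWYO B=GBGB
Query: D face = RWYO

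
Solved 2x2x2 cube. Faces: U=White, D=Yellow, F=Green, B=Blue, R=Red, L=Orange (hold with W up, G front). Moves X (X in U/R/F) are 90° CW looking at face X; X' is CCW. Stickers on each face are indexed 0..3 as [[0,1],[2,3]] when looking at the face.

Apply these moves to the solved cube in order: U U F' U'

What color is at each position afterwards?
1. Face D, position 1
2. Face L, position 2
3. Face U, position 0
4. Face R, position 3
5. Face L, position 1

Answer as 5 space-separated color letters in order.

Answer: O O W R G

Derivation:
After move 1 (U): U=WWWW F=RRGG R=BBRR B=OOBB L=GGOO
After move 2 (U): U=WWWW F=BBGG R=OORR B=GGBB L=RROO
After move 3 (F'): F=BGBG U=WWOR R=YOYR D=ROYY L=RWOW
After move 4 (U'): U=WRWO F=RWBG R=BGYR B=YOBB L=GGOW
Query 1: D[1] = O
Query 2: L[2] = O
Query 3: U[0] = W
Query 4: R[3] = R
Query 5: L[1] = G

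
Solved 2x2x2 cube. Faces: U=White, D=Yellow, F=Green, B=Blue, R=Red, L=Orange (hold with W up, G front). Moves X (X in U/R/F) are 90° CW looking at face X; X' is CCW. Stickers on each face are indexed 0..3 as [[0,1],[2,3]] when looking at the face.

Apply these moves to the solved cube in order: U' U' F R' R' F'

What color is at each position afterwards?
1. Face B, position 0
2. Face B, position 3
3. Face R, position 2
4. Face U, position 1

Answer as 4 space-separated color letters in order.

After move 1 (U'): U=WWWW F=OOGG R=GGRR B=RRBB L=BBOO
After move 2 (U'): U=WWWW F=BBGG R=OORR B=GGBB L=RROO
After move 3 (F): F=GBGB U=WWOR R=WOWR D=ROYY L=RYOY
After move 4 (R'): R=ORWW U=WBOG F=GWGR D=RBYB B=YGOB
After move 5 (R'): R=RWOW U=WOOY F=GBGG D=RWYR B=BGBB
After move 6 (F'): F=BGGG U=WORO R=WWRW D=YYYR L=RYOO
Query 1: B[0] = B
Query 2: B[3] = B
Query 3: R[2] = R
Query 4: U[1] = O

Answer: B B R O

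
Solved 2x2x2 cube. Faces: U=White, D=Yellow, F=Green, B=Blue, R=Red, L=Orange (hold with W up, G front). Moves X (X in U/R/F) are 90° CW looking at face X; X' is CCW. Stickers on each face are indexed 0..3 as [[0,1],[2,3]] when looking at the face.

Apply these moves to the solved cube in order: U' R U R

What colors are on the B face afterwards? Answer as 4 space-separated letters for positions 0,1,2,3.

Answer: O B W B

Derivation:
After move 1 (U'): U=WWWW F=OOGG R=GGRR B=RRBB L=BBOO
After move 2 (R): R=RGRG U=WOWG F=OYGY D=YBYR B=WRWB
After move 3 (U): U=WWGO F=RGGY R=WRRG B=BBWB L=OYOO
After move 4 (R): R=RWGR U=WGGY F=RBGR D=YWYB B=OBWB
Query: B face = OBWB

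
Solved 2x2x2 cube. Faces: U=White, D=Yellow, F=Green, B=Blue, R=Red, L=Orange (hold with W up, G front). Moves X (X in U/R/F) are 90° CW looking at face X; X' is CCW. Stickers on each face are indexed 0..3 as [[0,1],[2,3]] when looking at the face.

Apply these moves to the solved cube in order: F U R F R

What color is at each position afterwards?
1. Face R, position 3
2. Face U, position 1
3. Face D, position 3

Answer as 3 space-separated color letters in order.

After move 1 (F): F=GGGG U=WWOO R=WRWR D=RRYY L=OYOY
After move 2 (U): U=OWOW F=WRGG R=BBWR B=OYBB L=GGOY
After move 3 (R): R=WBRB U=OROG F=WRGY D=RBYO B=WYWB
After move 4 (F): F=GWYR U=ORYG R=OBGB D=RWYO L=GROB
After move 5 (R): R=GOBB U=OWYR F=GWYO D=RWYW B=GYRB
Query 1: R[3] = B
Query 2: U[1] = W
Query 3: D[3] = W

Answer: B W W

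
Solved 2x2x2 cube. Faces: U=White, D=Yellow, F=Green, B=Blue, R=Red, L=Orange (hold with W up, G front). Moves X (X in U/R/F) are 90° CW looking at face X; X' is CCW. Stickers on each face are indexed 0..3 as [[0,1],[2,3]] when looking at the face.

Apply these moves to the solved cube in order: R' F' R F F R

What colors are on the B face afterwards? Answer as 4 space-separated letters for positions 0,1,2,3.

After move 1 (R'): R=RRRR U=WBWB F=GWGW D=YGYG B=YBYB
After move 2 (F'): F=WWGG U=WBRR R=GRYR D=OOYG L=OBOW
After move 3 (R): R=YGRR U=WWRG F=WOGG D=OYYY B=RBBB
After move 4 (F): F=GWGO U=WWWB R=RGGR D=RYYY L=OOOY
After move 5 (F): F=GGOW U=WWYO R=WGBR D=GRYY L=OROY
After move 6 (R): R=BWRG U=WGYW F=GROY D=GBYR B=OBWB
Query: B face = OBWB

Answer: O B W B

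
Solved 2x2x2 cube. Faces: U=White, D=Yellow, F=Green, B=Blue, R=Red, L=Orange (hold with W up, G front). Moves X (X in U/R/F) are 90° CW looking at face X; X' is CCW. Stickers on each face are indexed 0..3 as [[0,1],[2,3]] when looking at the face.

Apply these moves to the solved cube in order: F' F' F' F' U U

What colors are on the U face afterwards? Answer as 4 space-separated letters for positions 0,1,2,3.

After move 1 (F'): F=GGGG U=WWRR R=YRYR D=OOYY L=OWOW
After move 2 (F'): F=GGGG U=WWYY R=OROR D=WWYY L=OROR
After move 3 (F'): F=GGGG U=WWOO R=WRWR D=RRYY L=OYOY
After move 4 (F'): F=GGGG U=WWWW R=RRRR D=YYYY L=OOOO
After move 5 (U): U=WWWW F=RRGG R=BBRR B=OOBB L=GGOO
After move 6 (U): U=WWWW F=BBGG R=OORR B=GGBB L=RROO
Query: U face = WWWW

Answer: W W W W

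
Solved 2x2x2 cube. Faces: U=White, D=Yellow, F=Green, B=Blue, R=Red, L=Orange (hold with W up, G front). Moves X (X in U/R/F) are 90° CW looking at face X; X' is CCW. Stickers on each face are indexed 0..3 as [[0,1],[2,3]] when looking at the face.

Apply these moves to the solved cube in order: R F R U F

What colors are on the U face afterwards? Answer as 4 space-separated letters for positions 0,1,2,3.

After move 1 (R): R=RRRR U=WGWG F=GYGY D=YBYB B=WBWB
After move 2 (F): F=GGYY U=WGOO R=WRGR D=RRYB L=OYOB
After move 3 (R): R=GWRR U=WGOY F=GRYB D=RWYW B=OBGB
After move 4 (U): U=OWYG F=GWYB R=OBRR B=OYGB L=GROB
After move 5 (F): F=YGBW U=OWBR R=YBGR D=ROYW L=GROW
Query: U face = OWBR

Answer: O W B R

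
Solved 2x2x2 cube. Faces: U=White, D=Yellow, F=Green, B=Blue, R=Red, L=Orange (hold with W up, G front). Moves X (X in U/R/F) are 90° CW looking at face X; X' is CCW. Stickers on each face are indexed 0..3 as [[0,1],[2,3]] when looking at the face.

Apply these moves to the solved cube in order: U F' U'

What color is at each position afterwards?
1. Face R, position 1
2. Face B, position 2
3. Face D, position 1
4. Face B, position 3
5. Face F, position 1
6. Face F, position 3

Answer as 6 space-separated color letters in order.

After move 1 (U): U=WWWW F=RRGG R=BBRR B=OOBB L=GGOO
After move 2 (F'): F=RGRG U=WWBR R=YBYR D=GOYY L=GWOW
After move 3 (U'): U=WRWB F=GWRG R=RGYR B=YBBB L=OOOW
Query 1: R[1] = G
Query 2: B[2] = B
Query 3: D[1] = O
Query 4: B[3] = B
Query 5: F[1] = W
Query 6: F[3] = G

Answer: G B O B W G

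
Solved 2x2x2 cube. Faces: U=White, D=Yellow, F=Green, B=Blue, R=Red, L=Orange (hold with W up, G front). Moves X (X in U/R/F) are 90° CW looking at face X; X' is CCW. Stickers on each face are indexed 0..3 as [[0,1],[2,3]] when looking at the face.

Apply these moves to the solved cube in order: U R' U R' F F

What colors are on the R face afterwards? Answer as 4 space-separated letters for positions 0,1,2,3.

Answer: O R W B

Derivation:
After move 1 (U): U=WWWW F=RRGG R=BBRR B=OOBB L=GGOO
After move 2 (R'): R=BRBR U=WBWO F=RWGW D=YRYG B=YOYB
After move 3 (U): U=WWOB F=BRGW R=YOBR B=GGYB L=RWOO
After move 4 (R'): R=ORYB U=WYOG F=BWGB D=YRYW B=GGRB
After move 5 (F): F=GBBW U=WYOW R=ORGB D=YOYW L=RYOR
After move 6 (F): F=BGWB U=WYRY R=ORWB D=GOYW L=RYOO
Query: R face = ORWB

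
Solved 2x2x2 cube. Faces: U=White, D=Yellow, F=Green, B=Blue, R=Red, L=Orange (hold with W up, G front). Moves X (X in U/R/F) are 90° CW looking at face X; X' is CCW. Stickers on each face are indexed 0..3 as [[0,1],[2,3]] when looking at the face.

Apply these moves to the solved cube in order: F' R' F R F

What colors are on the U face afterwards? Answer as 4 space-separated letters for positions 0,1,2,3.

After move 1 (F'): F=GGGG U=WWRR R=YRYR D=OOYY L=OWOW
After move 2 (R'): R=RRYY U=WBRB F=GWGR D=OGYG B=YBOB
After move 3 (F): F=GGRW U=WBWW R=RRBY D=YRYG L=OOOG
After move 4 (R): R=BRYR U=WGWW F=GRRG D=YOYY B=WBBB
After move 5 (F): F=RGGR U=WGGO R=WRWR D=YBYY L=OYOO
Query: U face = WGGO

Answer: W G G O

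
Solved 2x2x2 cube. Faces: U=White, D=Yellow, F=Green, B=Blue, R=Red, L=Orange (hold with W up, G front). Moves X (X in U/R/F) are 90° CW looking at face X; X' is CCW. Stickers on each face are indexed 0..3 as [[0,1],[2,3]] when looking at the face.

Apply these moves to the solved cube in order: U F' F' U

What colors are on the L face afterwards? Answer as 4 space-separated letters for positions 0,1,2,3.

Answer: G G O B

Derivation:
After move 1 (U): U=WWWW F=RRGG R=BBRR B=OOBB L=GGOO
After move 2 (F'): F=RGRG U=WWBR R=YBYR D=GOYY L=GWOW
After move 3 (F'): F=GGRR U=WWYY R=OBGR D=WWYY L=GROB
After move 4 (U): U=YWYW F=OBRR R=OOGR B=GRBB L=GGOB
Query: L face = GGOB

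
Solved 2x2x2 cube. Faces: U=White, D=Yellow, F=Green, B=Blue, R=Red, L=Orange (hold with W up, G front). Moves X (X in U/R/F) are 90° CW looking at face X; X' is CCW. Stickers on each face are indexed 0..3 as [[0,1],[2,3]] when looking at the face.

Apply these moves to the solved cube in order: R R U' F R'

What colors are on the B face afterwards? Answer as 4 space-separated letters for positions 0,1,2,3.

After move 1 (R): R=RRRR U=WGWG F=GYGY D=YBYB B=WBWB
After move 2 (R): R=RRRR U=WYWY F=GBGB D=YWYW B=GBGB
After move 3 (U'): U=YYWW F=OOGB R=GBRR B=RRGB L=GBOO
After move 4 (F): F=GOBO U=YYOB R=WBWR D=RGYW L=GYOW
After move 5 (R'): R=BRWW U=YGOR F=GYBB D=ROYO B=WRGB
Query: B face = WRGB

Answer: W R G B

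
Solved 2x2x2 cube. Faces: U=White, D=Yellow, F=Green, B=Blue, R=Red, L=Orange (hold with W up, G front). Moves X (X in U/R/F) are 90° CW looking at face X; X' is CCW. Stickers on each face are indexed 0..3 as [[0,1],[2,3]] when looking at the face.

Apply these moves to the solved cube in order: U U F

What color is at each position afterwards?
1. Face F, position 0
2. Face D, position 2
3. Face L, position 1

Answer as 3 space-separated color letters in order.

Answer: G Y Y

Derivation:
After move 1 (U): U=WWWW F=RRGG R=BBRR B=OOBB L=GGOO
After move 2 (U): U=WWWW F=BBGG R=OORR B=GGBB L=RROO
After move 3 (F): F=GBGB U=WWOR R=WOWR D=ROYY L=RYOY
Query 1: F[0] = G
Query 2: D[2] = Y
Query 3: L[1] = Y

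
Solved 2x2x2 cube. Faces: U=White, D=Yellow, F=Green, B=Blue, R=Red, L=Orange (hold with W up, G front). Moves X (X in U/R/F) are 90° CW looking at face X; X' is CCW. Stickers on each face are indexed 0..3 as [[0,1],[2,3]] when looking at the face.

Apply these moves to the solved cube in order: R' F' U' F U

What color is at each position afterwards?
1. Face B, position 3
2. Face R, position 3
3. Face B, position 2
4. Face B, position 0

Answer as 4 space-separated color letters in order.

Answer: B R Y Y

Derivation:
After move 1 (R'): R=RRRR U=WBWB F=GWGW D=YGYG B=YBYB
After move 2 (F'): F=WWGG U=WBRR R=GRYR D=OOYG L=OBOW
After move 3 (U'): U=BRWR F=OBGG R=WWYR B=GRYB L=YBOW
After move 4 (F): F=GOGB U=BRWB R=WWRR D=YWYG L=YOOO
After move 5 (U): U=WBBR F=WWGB R=GRRR B=YOYB L=GOOO
Query 1: B[3] = B
Query 2: R[3] = R
Query 3: B[2] = Y
Query 4: B[0] = Y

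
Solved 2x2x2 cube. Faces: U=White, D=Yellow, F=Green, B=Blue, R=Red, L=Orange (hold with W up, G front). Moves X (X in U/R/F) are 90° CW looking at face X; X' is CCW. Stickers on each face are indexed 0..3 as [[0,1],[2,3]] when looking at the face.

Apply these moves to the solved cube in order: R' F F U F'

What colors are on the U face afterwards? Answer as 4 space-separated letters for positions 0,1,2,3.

Answer: G W Y O

Derivation:
After move 1 (R'): R=RRRR U=WBWB F=GWGW D=YGYG B=YBYB
After move 2 (F): F=GGWW U=WBOO R=WRBR D=RRYG L=OYOG
After move 3 (F): F=WGWG U=WBGY R=OROR D=BWYG L=OROR
After move 4 (U): U=GWYB F=ORWG R=YBOR B=ORYB L=WGOR
After move 5 (F'): F=RGOW U=GWYO R=WBBR D=GRYG L=WBOY
Query: U face = GWYO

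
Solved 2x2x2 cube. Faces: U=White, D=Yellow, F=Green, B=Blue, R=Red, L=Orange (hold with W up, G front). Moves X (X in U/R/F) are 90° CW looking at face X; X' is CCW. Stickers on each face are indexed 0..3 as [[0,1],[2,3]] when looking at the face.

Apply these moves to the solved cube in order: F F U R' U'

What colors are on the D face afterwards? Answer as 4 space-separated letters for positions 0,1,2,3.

After move 1 (F): F=GGGG U=WWOO R=WRWR D=RRYY L=OYOY
After move 2 (F): F=GGGG U=WWYY R=OROR D=WWYY L=OROR
After move 3 (U): U=YWYW F=ORGG R=BBOR B=ORBB L=GGOR
After move 4 (R'): R=BRBO U=YBYO F=OWGW D=WRYG B=YRWB
After move 5 (U'): U=BOYY F=GGGW R=OWBO B=BRWB L=YROR
Query: D face = WRYG

Answer: W R Y G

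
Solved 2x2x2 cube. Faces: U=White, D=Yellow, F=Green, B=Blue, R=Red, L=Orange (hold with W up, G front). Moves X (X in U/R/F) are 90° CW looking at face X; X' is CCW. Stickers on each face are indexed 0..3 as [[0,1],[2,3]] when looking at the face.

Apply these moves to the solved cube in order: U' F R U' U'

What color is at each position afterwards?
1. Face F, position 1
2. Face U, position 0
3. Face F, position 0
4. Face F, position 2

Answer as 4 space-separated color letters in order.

After move 1 (U'): U=WWWW F=OOGG R=GGRR B=RRBB L=BBOO
After move 2 (F): F=GOGO U=WWOB R=WGWR D=RGYY L=BYOY
After move 3 (R): R=WWRG U=WOOO F=GGGY D=RBYR B=BRWB
After move 4 (U'): U=OOWO F=BYGY R=GGRG B=WWWB L=BROY
After move 5 (U'): U=OOOW F=BRGY R=BYRG B=GGWB L=WWOY
Query 1: F[1] = R
Query 2: U[0] = O
Query 3: F[0] = B
Query 4: F[2] = G

Answer: R O B G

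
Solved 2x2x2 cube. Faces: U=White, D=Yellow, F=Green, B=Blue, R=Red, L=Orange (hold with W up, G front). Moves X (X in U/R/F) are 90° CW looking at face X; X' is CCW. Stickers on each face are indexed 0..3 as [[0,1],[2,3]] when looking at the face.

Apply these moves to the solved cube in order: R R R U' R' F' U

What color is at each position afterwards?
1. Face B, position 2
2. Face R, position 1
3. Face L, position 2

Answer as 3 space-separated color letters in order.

After move 1 (R): R=RRRR U=WGWG F=GYGY D=YBYB B=WBWB
After move 2 (R): R=RRRR U=WYWY F=GBGB D=YWYW B=GBGB
After move 3 (R): R=RRRR U=WBWB F=GWGW D=YGYG B=YBYB
After move 4 (U'): U=BBWW F=OOGW R=GWRR B=RRYB L=YBOO
After move 5 (R'): R=WRGR U=BYWR F=OBGW D=YOYW B=GRGB
After move 6 (F'): F=BWOG U=BYWG R=ORYR D=BOYW L=YROW
After move 7 (U): U=WBGY F=OROG R=GRYR B=YRGB L=BWOW
Query 1: B[2] = G
Query 2: R[1] = R
Query 3: L[2] = O

Answer: G R O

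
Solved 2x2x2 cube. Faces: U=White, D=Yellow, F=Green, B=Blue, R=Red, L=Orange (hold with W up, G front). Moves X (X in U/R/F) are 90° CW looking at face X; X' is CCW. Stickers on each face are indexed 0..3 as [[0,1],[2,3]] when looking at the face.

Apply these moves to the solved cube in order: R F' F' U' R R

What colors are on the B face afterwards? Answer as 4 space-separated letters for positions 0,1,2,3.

Answer: G R R B

Derivation:
After move 1 (R): R=RRRR U=WGWG F=GYGY D=YBYB B=WBWB
After move 2 (F'): F=YYGG U=WGRR R=BRYR D=OOYB L=OGOW
After move 3 (F'): F=YGYG U=WGBY R=OROR D=GWYB L=OROR
After move 4 (U'): U=GYWB F=ORYG R=YGOR B=ORWB L=WBOR
After move 5 (R): R=OYRG U=GRWG F=OWYB D=GWYO B=BRYB
After move 6 (R): R=ROGY U=GWWB F=OWYO D=GYYB B=GRRB
Query: B face = GRRB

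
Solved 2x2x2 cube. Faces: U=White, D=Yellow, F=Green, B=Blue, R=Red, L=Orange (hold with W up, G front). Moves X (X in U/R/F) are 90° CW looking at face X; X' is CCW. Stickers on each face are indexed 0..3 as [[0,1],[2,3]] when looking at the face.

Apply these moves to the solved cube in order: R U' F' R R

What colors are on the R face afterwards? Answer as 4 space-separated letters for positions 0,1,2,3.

After move 1 (R): R=RRRR U=WGWG F=GYGY D=YBYB B=WBWB
After move 2 (U'): U=GGWW F=OOGY R=GYRR B=RRWB L=WBOO
After move 3 (F'): F=OYOG U=GGGR R=BYYR D=BOYB L=WWOW
After move 4 (R): R=YBRY U=GYGG F=OOOB D=BWYR B=RRGB
After move 5 (R): R=RYYB U=GOGB F=OWOR D=BGYR B=GRYB
Query: R face = RYYB

Answer: R Y Y B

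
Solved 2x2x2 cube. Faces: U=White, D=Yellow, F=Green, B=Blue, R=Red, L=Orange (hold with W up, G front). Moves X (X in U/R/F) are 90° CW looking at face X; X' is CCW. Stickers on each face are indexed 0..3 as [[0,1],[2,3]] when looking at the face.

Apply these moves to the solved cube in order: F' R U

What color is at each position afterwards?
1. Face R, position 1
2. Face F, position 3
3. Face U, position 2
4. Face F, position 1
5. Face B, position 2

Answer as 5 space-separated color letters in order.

After move 1 (F'): F=GGGG U=WWRR R=YRYR D=OOYY L=OWOW
After move 2 (R): R=YYRR U=WGRG F=GOGY D=OBYB B=RBWB
After move 3 (U): U=RWGG F=YYGY R=RBRR B=OWWB L=GOOW
Query 1: R[1] = B
Query 2: F[3] = Y
Query 3: U[2] = G
Query 4: F[1] = Y
Query 5: B[2] = W

Answer: B Y G Y W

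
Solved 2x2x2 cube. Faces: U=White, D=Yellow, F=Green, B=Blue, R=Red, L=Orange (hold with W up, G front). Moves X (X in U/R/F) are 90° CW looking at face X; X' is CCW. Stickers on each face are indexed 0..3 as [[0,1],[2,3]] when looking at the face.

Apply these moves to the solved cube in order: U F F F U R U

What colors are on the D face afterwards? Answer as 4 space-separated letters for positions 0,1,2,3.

After move 1 (U): U=WWWW F=RRGG R=BBRR B=OOBB L=GGOO
After move 2 (F): F=GRGR U=WWOG R=WBWR D=RBYY L=GYOY
After move 3 (F): F=GGRR U=WWYY R=OBGR D=WWYY L=GROB
After move 4 (F): F=RGRG U=WWBR R=YBYR D=GOYY L=GWOW
After move 5 (U): U=BWRW F=YBRG R=OOYR B=GWBB L=RGOW
After move 6 (R): R=YORO U=BBRG F=YORY D=GBYG B=WWWB
After move 7 (U): U=RBGB F=YORY R=WWRO B=RGWB L=YOOW
Query: D face = GBYG

Answer: G B Y G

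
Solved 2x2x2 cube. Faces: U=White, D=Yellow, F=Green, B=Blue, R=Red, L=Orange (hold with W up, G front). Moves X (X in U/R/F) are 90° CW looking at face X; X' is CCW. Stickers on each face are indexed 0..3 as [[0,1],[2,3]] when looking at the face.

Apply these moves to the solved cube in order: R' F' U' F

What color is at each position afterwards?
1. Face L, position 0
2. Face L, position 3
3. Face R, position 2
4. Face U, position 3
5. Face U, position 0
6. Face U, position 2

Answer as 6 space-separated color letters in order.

Answer: Y O R B B W

Derivation:
After move 1 (R'): R=RRRR U=WBWB F=GWGW D=YGYG B=YBYB
After move 2 (F'): F=WWGG U=WBRR R=GRYR D=OOYG L=OBOW
After move 3 (U'): U=BRWR F=OBGG R=WWYR B=GRYB L=YBOW
After move 4 (F): F=GOGB U=BRWB R=WWRR D=YWYG L=YOOO
Query 1: L[0] = Y
Query 2: L[3] = O
Query 3: R[2] = R
Query 4: U[3] = B
Query 5: U[0] = B
Query 6: U[2] = W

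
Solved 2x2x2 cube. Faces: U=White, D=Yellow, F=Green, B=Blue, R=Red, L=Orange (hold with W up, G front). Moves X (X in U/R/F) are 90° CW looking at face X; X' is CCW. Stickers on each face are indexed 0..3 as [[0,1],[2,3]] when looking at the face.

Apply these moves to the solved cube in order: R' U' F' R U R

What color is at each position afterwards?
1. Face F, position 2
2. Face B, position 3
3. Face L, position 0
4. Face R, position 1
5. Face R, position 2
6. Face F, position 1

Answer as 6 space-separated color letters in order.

Answer: O B O R W Y

Derivation:
After move 1 (R'): R=RRRR U=WBWB F=GWGW D=YGYG B=YBYB
After move 2 (U'): U=BBWW F=OOGW R=GWRR B=RRYB L=YBOO
After move 3 (F'): F=OWOG U=BBGR R=GWYR D=BOYG L=YWOW
After move 4 (R): R=YGRW U=BWGG F=OOOG D=BYYR B=RRBB
After move 5 (U): U=GBGW F=YGOG R=RRRW B=YWBB L=OOOW
After move 6 (R): R=RRWR U=GGGG F=YYOR D=BBYY B=WWBB
Query 1: F[2] = O
Query 2: B[3] = B
Query 3: L[0] = O
Query 4: R[1] = R
Query 5: R[2] = W
Query 6: F[1] = Y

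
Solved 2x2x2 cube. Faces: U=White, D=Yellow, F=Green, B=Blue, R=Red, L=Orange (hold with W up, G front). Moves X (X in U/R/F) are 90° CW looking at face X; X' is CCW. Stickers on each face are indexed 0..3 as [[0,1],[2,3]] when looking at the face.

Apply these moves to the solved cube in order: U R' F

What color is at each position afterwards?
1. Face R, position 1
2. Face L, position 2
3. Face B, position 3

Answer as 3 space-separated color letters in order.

After move 1 (U): U=WWWW F=RRGG R=BBRR B=OOBB L=GGOO
After move 2 (R'): R=BRBR U=WBWO F=RWGW D=YRYG B=YOYB
After move 3 (F): F=GRWW U=WBOG R=WROR D=BBYG L=GYOR
Query 1: R[1] = R
Query 2: L[2] = O
Query 3: B[3] = B

Answer: R O B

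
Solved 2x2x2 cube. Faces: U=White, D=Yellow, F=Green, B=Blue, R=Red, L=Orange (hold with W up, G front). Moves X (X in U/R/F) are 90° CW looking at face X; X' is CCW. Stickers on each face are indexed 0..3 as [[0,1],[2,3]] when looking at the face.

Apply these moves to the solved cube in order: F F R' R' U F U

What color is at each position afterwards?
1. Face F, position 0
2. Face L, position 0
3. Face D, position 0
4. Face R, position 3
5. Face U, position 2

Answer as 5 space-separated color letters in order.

Answer: Y G R O B

Derivation:
After move 1 (F): F=GGGG U=WWOO R=WRWR D=RRYY L=OYOY
After move 2 (F): F=GGGG U=WWYY R=OROR D=WWYY L=OROR
After move 3 (R'): R=RROO U=WBYB F=GWGY D=WGYG B=YBWB
After move 4 (R'): R=RORO U=WWYY F=GBGB D=WWYY B=GBGB
After move 5 (U): U=YWYW F=ROGB R=GBRO B=ORGB L=GBOR
After move 6 (F): F=GRBO U=YWRB R=YBWO D=RGYY L=GWOW
After move 7 (U): U=RYBW F=YBBO R=ORWO B=GWGB L=GROW
Query 1: F[0] = Y
Query 2: L[0] = G
Query 3: D[0] = R
Query 4: R[3] = O
Query 5: U[2] = B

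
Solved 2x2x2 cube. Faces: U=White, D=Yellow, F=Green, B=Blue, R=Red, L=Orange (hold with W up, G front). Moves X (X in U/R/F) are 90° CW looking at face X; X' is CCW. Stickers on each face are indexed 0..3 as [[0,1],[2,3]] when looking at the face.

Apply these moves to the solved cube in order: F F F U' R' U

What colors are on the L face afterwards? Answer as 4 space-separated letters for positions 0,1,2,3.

After move 1 (F): F=GGGG U=WWOO R=WRWR D=RRYY L=OYOY
After move 2 (F): F=GGGG U=WWYY R=OROR D=WWYY L=OROR
After move 3 (F): F=GGGG U=WWRR R=YRYR D=OOYY L=OWOW
After move 4 (U'): U=WRWR F=OWGG R=GGYR B=YRBB L=BBOW
After move 5 (R'): R=GRGY U=WBWY F=ORGR D=OWYG B=YROB
After move 6 (U): U=WWYB F=GRGR R=YRGY B=BBOB L=OROW
Query: L face = OROW

Answer: O R O W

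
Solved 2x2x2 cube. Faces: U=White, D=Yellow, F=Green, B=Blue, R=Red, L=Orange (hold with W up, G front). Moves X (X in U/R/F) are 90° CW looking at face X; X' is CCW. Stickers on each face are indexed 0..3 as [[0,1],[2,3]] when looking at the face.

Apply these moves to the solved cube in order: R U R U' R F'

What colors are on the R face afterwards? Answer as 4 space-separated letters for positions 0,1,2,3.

Answer: W R Y B

Derivation:
After move 1 (R): R=RRRR U=WGWG F=GYGY D=YBYB B=WBWB
After move 2 (U): U=WWGG F=RRGY R=WBRR B=OOWB L=GYOO
After move 3 (R): R=RWRB U=WRGY F=RBGB D=YWYO B=GOWB
After move 4 (U'): U=RYWG F=GYGB R=RBRB B=RWWB L=GOOO
After move 5 (R): R=RRBB U=RYWB F=GWGO D=YWYR B=GWYB
After move 6 (F'): F=WOGG U=RYRB R=WRYB D=OOYR L=GBOW
Query: R face = WRYB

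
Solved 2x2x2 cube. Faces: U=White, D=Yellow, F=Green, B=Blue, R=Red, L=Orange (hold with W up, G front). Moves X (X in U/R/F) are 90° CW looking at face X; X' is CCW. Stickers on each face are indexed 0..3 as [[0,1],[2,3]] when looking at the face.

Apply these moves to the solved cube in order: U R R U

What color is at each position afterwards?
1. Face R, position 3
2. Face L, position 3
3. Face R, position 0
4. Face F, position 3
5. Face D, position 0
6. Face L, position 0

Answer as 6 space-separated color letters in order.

After move 1 (U): U=WWWW F=RRGG R=BBRR B=OOBB L=GGOO
After move 2 (R): R=RBRB U=WRWG F=RYGY D=YBYO B=WOWB
After move 3 (R): R=RRBB U=WYWY F=RBGO D=YWYW B=GORB
After move 4 (U): U=WWYY F=RRGO R=GOBB B=GGRB L=RBOO
Query 1: R[3] = B
Query 2: L[3] = O
Query 3: R[0] = G
Query 4: F[3] = O
Query 5: D[0] = Y
Query 6: L[0] = R

Answer: B O G O Y R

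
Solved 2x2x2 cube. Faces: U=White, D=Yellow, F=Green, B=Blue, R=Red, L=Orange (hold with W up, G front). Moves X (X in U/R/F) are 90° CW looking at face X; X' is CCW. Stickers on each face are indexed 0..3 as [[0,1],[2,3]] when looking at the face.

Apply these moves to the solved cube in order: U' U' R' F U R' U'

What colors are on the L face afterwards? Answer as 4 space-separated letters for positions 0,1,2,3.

After move 1 (U'): U=WWWW F=OOGG R=GGRR B=RRBB L=BBOO
After move 2 (U'): U=WWWW F=BBGG R=OORR B=GGBB L=RROO
After move 3 (R'): R=OROR U=WBWG F=BWGW D=YBYG B=YGYB
After move 4 (F): F=GBWW U=WBOR R=WRGR D=OOYG L=RYOB
After move 5 (U): U=OWRB F=WRWW R=YGGR B=RYYB L=GBOB
After move 6 (R'): R=GRYG U=OYRR F=WWWB D=ORYW B=GYOB
After move 7 (U'): U=YROR F=GBWB R=WWYG B=GROB L=GYOB
Query: L face = GYOB

Answer: G Y O B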